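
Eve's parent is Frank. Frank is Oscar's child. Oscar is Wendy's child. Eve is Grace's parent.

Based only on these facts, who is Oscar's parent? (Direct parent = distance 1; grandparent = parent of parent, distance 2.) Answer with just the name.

Reconstructing the parent chain from the given facts:
  Wendy -> Oscar -> Frank -> Eve -> Grace
(each arrow means 'parent of the next')
Positions in the chain (0 = top):
  position of Wendy: 0
  position of Oscar: 1
  position of Frank: 2
  position of Eve: 3
  position of Grace: 4

Oscar is at position 1; the parent is 1 step up the chain, i.e. position 0: Wendy.

Answer: Wendy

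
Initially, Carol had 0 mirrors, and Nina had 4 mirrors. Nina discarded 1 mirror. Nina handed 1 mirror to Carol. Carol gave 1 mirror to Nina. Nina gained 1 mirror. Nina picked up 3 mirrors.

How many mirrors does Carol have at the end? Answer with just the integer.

Answer: 0

Derivation:
Tracking counts step by step:
Start: Carol=0, Nina=4
Event 1 (Nina -1): Nina: 4 -> 3. State: Carol=0, Nina=3
Event 2 (Nina -> Carol, 1): Nina: 3 -> 2, Carol: 0 -> 1. State: Carol=1, Nina=2
Event 3 (Carol -> Nina, 1): Carol: 1 -> 0, Nina: 2 -> 3. State: Carol=0, Nina=3
Event 4 (Nina +1): Nina: 3 -> 4. State: Carol=0, Nina=4
Event 5 (Nina +3): Nina: 4 -> 7. State: Carol=0, Nina=7

Carol's final count: 0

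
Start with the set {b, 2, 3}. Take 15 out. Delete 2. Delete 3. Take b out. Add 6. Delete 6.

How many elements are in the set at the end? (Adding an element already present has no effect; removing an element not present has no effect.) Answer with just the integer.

Tracking the set through each operation:
Start: {2, 3, b}
Event 1 (remove 15): not present, no change. Set: {2, 3, b}
Event 2 (remove 2): removed. Set: {3, b}
Event 3 (remove 3): removed. Set: {b}
Event 4 (remove b): removed. Set: {}
Event 5 (add 6): added. Set: {6}
Event 6 (remove 6): removed. Set: {}

Final set: {} (size 0)

Answer: 0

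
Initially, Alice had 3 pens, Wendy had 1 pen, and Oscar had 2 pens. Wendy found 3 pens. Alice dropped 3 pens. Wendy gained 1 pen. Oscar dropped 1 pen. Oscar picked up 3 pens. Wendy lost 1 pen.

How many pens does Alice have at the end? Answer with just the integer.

Answer: 0

Derivation:
Tracking counts step by step:
Start: Alice=3, Wendy=1, Oscar=2
Event 1 (Wendy +3): Wendy: 1 -> 4. State: Alice=3, Wendy=4, Oscar=2
Event 2 (Alice -3): Alice: 3 -> 0. State: Alice=0, Wendy=4, Oscar=2
Event 3 (Wendy +1): Wendy: 4 -> 5. State: Alice=0, Wendy=5, Oscar=2
Event 4 (Oscar -1): Oscar: 2 -> 1. State: Alice=0, Wendy=5, Oscar=1
Event 5 (Oscar +3): Oscar: 1 -> 4. State: Alice=0, Wendy=5, Oscar=4
Event 6 (Wendy -1): Wendy: 5 -> 4. State: Alice=0, Wendy=4, Oscar=4

Alice's final count: 0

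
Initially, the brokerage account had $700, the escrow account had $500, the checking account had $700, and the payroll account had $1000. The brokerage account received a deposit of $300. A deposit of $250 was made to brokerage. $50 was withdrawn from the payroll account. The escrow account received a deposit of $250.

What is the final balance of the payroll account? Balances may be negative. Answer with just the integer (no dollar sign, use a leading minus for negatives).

Tracking account balances step by step:
Start: brokerage=700, escrow=500, checking=700, payroll=1000
Event 1 (deposit 300 to brokerage): brokerage: 700 + 300 = 1000. Balances: brokerage=1000, escrow=500, checking=700, payroll=1000
Event 2 (deposit 250 to brokerage): brokerage: 1000 + 250 = 1250. Balances: brokerage=1250, escrow=500, checking=700, payroll=1000
Event 3 (withdraw 50 from payroll): payroll: 1000 - 50 = 950. Balances: brokerage=1250, escrow=500, checking=700, payroll=950
Event 4 (deposit 250 to escrow): escrow: 500 + 250 = 750. Balances: brokerage=1250, escrow=750, checking=700, payroll=950

Final balance of payroll: 950

Answer: 950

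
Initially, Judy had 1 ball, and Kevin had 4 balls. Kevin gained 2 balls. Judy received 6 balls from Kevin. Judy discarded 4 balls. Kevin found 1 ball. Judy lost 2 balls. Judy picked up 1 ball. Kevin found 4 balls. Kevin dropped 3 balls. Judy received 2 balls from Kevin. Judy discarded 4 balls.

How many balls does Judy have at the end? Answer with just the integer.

Tracking counts step by step:
Start: Judy=1, Kevin=4
Event 1 (Kevin +2): Kevin: 4 -> 6. State: Judy=1, Kevin=6
Event 2 (Kevin -> Judy, 6): Kevin: 6 -> 0, Judy: 1 -> 7. State: Judy=7, Kevin=0
Event 3 (Judy -4): Judy: 7 -> 3. State: Judy=3, Kevin=0
Event 4 (Kevin +1): Kevin: 0 -> 1. State: Judy=3, Kevin=1
Event 5 (Judy -2): Judy: 3 -> 1. State: Judy=1, Kevin=1
Event 6 (Judy +1): Judy: 1 -> 2. State: Judy=2, Kevin=1
Event 7 (Kevin +4): Kevin: 1 -> 5. State: Judy=2, Kevin=5
Event 8 (Kevin -3): Kevin: 5 -> 2. State: Judy=2, Kevin=2
Event 9 (Kevin -> Judy, 2): Kevin: 2 -> 0, Judy: 2 -> 4. State: Judy=4, Kevin=0
Event 10 (Judy -4): Judy: 4 -> 0. State: Judy=0, Kevin=0

Judy's final count: 0

Answer: 0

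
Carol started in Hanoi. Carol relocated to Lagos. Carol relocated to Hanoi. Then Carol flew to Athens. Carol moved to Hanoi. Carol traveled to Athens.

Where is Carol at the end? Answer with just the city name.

Tracking Carol's location:
Start: Carol is in Hanoi.
After move 1: Hanoi -> Lagos. Carol is in Lagos.
After move 2: Lagos -> Hanoi. Carol is in Hanoi.
After move 3: Hanoi -> Athens. Carol is in Athens.
After move 4: Athens -> Hanoi. Carol is in Hanoi.
After move 5: Hanoi -> Athens. Carol is in Athens.

Answer: Athens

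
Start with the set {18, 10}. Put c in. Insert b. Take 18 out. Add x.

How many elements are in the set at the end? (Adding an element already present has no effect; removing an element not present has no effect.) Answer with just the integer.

Tracking the set through each operation:
Start: {10, 18}
Event 1 (add c): added. Set: {10, 18, c}
Event 2 (add b): added. Set: {10, 18, b, c}
Event 3 (remove 18): removed. Set: {10, b, c}
Event 4 (add x): added. Set: {10, b, c, x}

Final set: {10, b, c, x} (size 4)

Answer: 4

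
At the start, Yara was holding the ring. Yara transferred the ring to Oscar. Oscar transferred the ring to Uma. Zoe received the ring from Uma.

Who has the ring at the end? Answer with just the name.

Tracking the ring through each event:
Start: Yara has the ring.
After event 1: Oscar has the ring.
After event 2: Uma has the ring.
After event 3: Zoe has the ring.

Answer: Zoe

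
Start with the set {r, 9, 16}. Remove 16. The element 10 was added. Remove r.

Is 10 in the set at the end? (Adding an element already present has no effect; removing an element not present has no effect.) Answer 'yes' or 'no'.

Tracking the set through each operation:
Start: {16, 9, r}
Event 1 (remove 16): removed. Set: {9, r}
Event 2 (add 10): added. Set: {10, 9, r}
Event 3 (remove r): removed. Set: {10, 9}

Final set: {10, 9} (size 2)
10 is in the final set.

Answer: yes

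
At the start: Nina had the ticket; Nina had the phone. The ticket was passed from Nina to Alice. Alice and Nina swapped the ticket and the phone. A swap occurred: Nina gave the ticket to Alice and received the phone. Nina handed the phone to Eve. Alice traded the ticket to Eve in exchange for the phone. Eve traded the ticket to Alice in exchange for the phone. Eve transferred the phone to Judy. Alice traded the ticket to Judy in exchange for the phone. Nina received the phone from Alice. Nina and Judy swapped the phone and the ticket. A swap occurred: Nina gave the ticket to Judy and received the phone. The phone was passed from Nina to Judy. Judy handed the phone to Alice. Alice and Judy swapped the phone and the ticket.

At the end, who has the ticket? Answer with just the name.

Tracking all object holders:
Start: ticket:Nina, phone:Nina
Event 1 (give ticket: Nina -> Alice). State: ticket:Alice, phone:Nina
Event 2 (swap ticket<->phone: now ticket:Nina, phone:Alice). State: ticket:Nina, phone:Alice
Event 3 (swap ticket<->phone: now ticket:Alice, phone:Nina). State: ticket:Alice, phone:Nina
Event 4 (give phone: Nina -> Eve). State: ticket:Alice, phone:Eve
Event 5 (swap ticket<->phone: now ticket:Eve, phone:Alice). State: ticket:Eve, phone:Alice
Event 6 (swap ticket<->phone: now ticket:Alice, phone:Eve). State: ticket:Alice, phone:Eve
Event 7 (give phone: Eve -> Judy). State: ticket:Alice, phone:Judy
Event 8 (swap ticket<->phone: now ticket:Judy, phone:Alice). State: ticket:Judy, phone:Alice
Event 9 (give phone: Alice -> Nina). State: ticket:Judy, phone:Nina
Event 10 (swap phone<->ticket: now phone:Judy, ticket:Nina). State: ticket:Nina, phone:Judy
Event 11 (swap ticket<->phone: now ticket:Judy, phone:Nina). State: ticket:Judy, phone:Nina
Event 12 (give phone: Nina -> Judy). State: ticket:Judy, phone:Judy
Event 13 (give phone: Judy -> Alice). State: ticket:Judy, phone:Alice
Event 14 (swap phone<->ticket: now phone:Judy, ticket:Alice). State: ticket:Alice, phone:Judy

Final state: ticket:Alice, phone:Judy
The ticket is held by Alice.

Answer: Alice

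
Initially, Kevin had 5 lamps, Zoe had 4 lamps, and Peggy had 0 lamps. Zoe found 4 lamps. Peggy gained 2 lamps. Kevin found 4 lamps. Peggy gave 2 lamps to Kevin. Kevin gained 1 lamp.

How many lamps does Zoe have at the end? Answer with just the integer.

Answer: 8

Derivation:
Tracking counts step by step:
Start: Kevin=5, Zoe=4, Peggy=0
Event 1 (Zoe +4): Zoe: 4 -> 8. State: Kevin=5, Zoe=8, Peggy=0
Event 2 (Peggy +2): Peggy: 0 -> 2. State: Kevin=5, Zoe=8, Peggy=2
Event 3 (Kevin +4): Kevin: 5 -> 9. State: Kevin=9, Zoe=8, Peggy=2
Event 4 (Peggy -> Kevin, 2): Peggy: 2 -> 0, Kevin: 9 -> 11. State: Kevin=11, Zoe=8, Peggy=0
Event 5 (Kevin +1): Kevin: 11 -> 12. State: Kevin=12, Zoe=8, Peggy=0

Zoe's final count: 8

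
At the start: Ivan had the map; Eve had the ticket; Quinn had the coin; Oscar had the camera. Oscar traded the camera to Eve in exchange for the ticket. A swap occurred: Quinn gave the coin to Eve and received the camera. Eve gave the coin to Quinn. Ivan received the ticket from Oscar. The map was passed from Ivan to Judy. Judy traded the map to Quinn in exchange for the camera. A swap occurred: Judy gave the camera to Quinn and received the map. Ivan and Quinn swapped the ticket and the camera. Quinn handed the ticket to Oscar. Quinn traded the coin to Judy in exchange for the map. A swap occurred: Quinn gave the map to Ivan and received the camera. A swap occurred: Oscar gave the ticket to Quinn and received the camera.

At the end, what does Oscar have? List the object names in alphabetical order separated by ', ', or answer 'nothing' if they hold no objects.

Tracking all object holders:
Start: map:Ivan, ticket:Eve, coin:Quinn, camera:Oscar
Event 1 (swap camera<->ticket: now camera:Eve, ticket:Oscar). State: map:Ivan, ticket:Oscar, coin:Quinn, camera:Eve
Event 2 (swap coin<->camera: now coin:Eve, camera:Quinn). State: map:Ivan, ticket:Oscar, coin:Eve, camera:Quinn
Event 3 (give coin: Eve -> Quinn). State: map:Ivan, ticket:Oscar, coin:Quinn, camera:Quinn
Event 4 (give ticket: Oscar -> Ivan). State: map:Ivan, ticket:Ivan, coin:Quinn, camera:Quinn
Event 5 (give map: Ivan -> Judy). State: map:Judy, ticket:Ivan, coin:Quinn, camera:Quinn
Event 6 (swap map<->camera: now map:Quinn, camera:Judy). State: map:Quinn, ticket:Ivan, coin:Quinn, camera:Judy
Event 7 (swap camera<->map: now camera:Quinn, map:Judy). State: map:Judy, ticket:Ivan, coin:Quinn, camera:Quinn
Event 8 (swap ticket<->camera: now ticket:Quinn, camera:Ivan). State: map:Judy, ticket:Quinn, coin:Quinn, camera:Ivan
Event 9 (give ticket: Quinn -> Oscar). State: map:Judy, ticket:Oscar, coin:Quinn, camera:Ivan
Event 10 (swap coin<->map: now coin:Judy, map:Quinn). State: map:Quinn, ticket:Oscar, coin:Judy, camera:Ivan
Event 11 (swap map<->camera: now map:Ivan, camera:Quinn). State: map:Ivan, ticket:Oscar, coin:Judy, camera:Quinn
Event 12 (swap ticket<->camera: now ticket:Quinn, camera:Oscar). State: map:Ivan, ticket:Quinn, coin:Judy, camera:Oscar

Final state: map:Ivan, ticket:Quinn, coin:Judy, camera:Oscar
Oscar holds: camera.

Answer: camera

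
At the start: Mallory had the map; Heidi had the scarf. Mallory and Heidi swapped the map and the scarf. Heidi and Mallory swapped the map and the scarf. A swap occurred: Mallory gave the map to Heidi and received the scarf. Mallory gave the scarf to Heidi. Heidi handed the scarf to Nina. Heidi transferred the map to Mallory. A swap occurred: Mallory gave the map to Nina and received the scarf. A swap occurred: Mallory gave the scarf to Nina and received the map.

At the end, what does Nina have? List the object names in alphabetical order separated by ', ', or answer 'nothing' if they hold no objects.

Answer: scarf

Derivation:
Tracking all object holders:
Start: map:Mallory, scarf:Heidi
Event 1 (swap map<->scarf: now map:Heidi, scarf:Mallory). State: map:Heidi, scarf:Mallory
Event 2 (swap map<->scarf: now map:Mallory, scarf:Heidi). State: map:Mallory, scarf:Heidi
Event 3 (swap map<->scarf: now map:Heidi, scarf:Mallory). State: map:Heidi, scarf:Mallory
Event 4 (give scarf: Mallory -> Heidi). State: map:Heidi, scarf:Heidi
Event 5 (give scarf: Heidi -> Nina). State: map:Heidi, scarf:Nina
Event 6 (give map: Heidi -> Mallory). State: map:Mallory, scarf:Nina
Event 7 (swap map<->scarf: now map:Nina, scarf:Mallory). State: map:Nina, scarf:Mallory
Event 8 (swap scarf<->map: now scarf:Nina, map:Mallory). State: map:Mallory, scarf:Nina

Final state: map:Mallory, scarf:Nina
Nina holds: scarf.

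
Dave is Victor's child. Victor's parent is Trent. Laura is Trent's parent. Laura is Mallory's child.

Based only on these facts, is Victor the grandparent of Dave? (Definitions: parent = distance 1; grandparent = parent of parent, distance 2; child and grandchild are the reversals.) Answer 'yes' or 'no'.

Reconstructing the parent chain from the given facts:
  Mallory -> Laura -> Trent -> Victor -> Dave
(each arrow means 'parent of the next')
Positions in the chain (0 = top):
  position of Mallory: 0
  position of Laura: 1
  position of Trent: 2
  position of Victor: 3
  position of Dave: 4

Victor is at position 3, Dave is at position 4; signed distance (j - i) = 1.
'grandparent' requires j - i = 2. Actual distance is 1, so the relation does NOT hold.

Answer: no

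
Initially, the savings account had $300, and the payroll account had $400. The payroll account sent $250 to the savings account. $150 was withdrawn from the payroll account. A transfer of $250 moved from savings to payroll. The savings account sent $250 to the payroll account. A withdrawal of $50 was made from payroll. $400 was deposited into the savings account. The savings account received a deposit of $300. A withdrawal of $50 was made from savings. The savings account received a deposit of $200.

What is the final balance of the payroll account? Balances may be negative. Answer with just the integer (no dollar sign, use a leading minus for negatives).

Tracking account balances step by step:
Start: savings=300, payroll=400
Event 1 (transfer 250 payroll -> savings): payroll: 400 - 250 = 150, savings: 300 + 250 = 550. Balances: savings=550, payroll=150
Event 2 (withdraw 150 from payroll): payroll: 150 - 150 = 0. Balances: savings=550, payroll=0
Event 3 (transfer 250 savings -> payroll): savings: 550 - 250 = 300, payroll: 0 + 250 = 250. Balances: savings=300, payroll=250
Event 4 (transfer 250 savings -> payroll): savings: 300 - 250 = 50, payroll: 250 + 250 = 500. Balances: savings=50, payroll=500
Event 5 (withdraw 50 from payroll): payroll: 500 - 50 = 450. Balances: savings=50, payroll=450
Event 6 (deposit 400 to savings): savings: 50 + 400 = 450. Balances: savings=450, payroll=450
Event 7 (deposit 300 to savings): savings: 450 + 300 = 750. Balances: savings=750, payroll=450
Event 8 (withdraw 50 from savings): savings: 750 - 50 = 700. Balances: savings=700, payroll=450
Event 9 (deposit 200 to savings): savings: 700 + 200 = 900. Balances: savings=900, payroll=450

Final balance of payroll: 450

Answer: 450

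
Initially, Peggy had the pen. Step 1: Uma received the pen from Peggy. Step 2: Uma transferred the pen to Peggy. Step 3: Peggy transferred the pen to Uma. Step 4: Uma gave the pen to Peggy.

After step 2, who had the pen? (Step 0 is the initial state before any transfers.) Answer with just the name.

Answer: Peggy

Derivation:
Tracking the pen holder through step 2:
After step 0 (start): Peggy
After step 1: Uma
After step 2: Peggy

At step 2, the holder is Peggy.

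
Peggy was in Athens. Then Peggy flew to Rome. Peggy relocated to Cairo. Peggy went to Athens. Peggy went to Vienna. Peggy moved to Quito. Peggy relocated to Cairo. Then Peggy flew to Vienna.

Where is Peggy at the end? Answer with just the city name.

Answer: Vienna

Derivation:
Tracking Peggy's location:
Start: Peggy is in Athens.
After move 1: Athens -> Rome. Peggy is in Rome.
After move 2: Rome -> Cairo. Peggy is in Cairo.
After move 3: Cairo -> Athens. Peggy is in Athens.
After move 4: Athens -> Vienna. Peggy is in Vienna.
After move 5: Vienna -> Quito. Peggy is in Quito.
After move 6: Quito -> Cairo. Peggy is in Cairo.
After move 7: Cairo -> Vienna. Peggy is in Vienna.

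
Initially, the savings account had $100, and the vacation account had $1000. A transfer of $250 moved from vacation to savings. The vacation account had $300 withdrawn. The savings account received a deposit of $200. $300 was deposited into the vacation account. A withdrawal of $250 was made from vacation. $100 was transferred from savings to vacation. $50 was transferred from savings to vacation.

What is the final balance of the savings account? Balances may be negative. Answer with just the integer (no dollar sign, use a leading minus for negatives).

Answer: 400

Derivation:
Tracking account balances step by step:
Start: savings=100, vacation=1000
Event 1 (transfer 250 vacation -> savings): vacation: 1000 - 250 = 750, savings: 100 + 250 = 350. Balances: savings=350, vacation=750
Event 2 (withdraw 300 from vacation): vacation: 750 - 300 = 450. Balances: savings=350, vacation=450
Event 3 (deposit 200 to savings): savings: 350 + 200 = 550. Balances: savings=550, vacation=450
Event 4 (deposit 300 to vacation): vacation: 450 + 300 = 750. Balances: savings=550, vacation=750
Event 5 (withdraw 250 from vacation): vacation: 750 - 250 = 500. Balances: savings=550, vacation=500
Event 6 (transfer 100 savings -> vacation): savings: 550 - 100 = 450, vacation: 500 + 100 = 600. Balances: savings=450, vacation=600
Event 7 (transfer 50 savings -> vacation): savings: 450 - 50 = 400, vacation: 600 + 50 = 650. Balances: savings=400, vacation=650

Final balance of savings: 400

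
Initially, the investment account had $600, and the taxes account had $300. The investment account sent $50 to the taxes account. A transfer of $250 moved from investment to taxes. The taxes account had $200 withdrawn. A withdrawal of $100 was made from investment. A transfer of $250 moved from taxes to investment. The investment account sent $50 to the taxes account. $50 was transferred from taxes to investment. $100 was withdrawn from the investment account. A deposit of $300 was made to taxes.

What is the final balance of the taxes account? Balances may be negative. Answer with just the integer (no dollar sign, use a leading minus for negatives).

Tracking account balances step by step:
Start: investment=600, taxes=300
Event 1 (transfer 50 investment -> taxes): investment: 600 - 50 = 550, taxes: 300 + 50 = 350. Balances: investment=550, taxes=350
Event 2 (transfer 250 investment -> taxes): investment: 550 - 250 = 300, taxes: 350 + 250 = 600. Balances: investment=300, taxes=600
Event 3 (withdraw 200 from taxes): taxes: 600 - 200 = 400. Balances: investment=300, taxes=400
Event 4 (withdraw 100 from investment): investment: 300 - 100 = 200. Balances: investment=200, taxes=400
Event 5 (transfer 250 taxes -> investment): taxes: 400 - 250 = 150, investment: 200 + 250 = 450. Balances: investment=450, taxes=150
Event 6 (transfer 50 investment -> taxes): investment: 450 - 50 = 400, taxes: 150 + 50 = 200. Balances: investment=400, taxes=200
Event 7 (transfer 50 taxes -> investment): taxes: 200 - 50 = 150, investment: 400 + 50 = 450. Balances: investment=450, taxes=150
Event 8 (withdraw 100 from investment): investment: 450 - 100 = 350. Balances: investment=350, taxes=150
Event 9 (deposit 300 to taxes): taxes: 150 + 300 = 450. Balances: investment=350, taxes=450

Final balance of taxes: 450

Answer: 450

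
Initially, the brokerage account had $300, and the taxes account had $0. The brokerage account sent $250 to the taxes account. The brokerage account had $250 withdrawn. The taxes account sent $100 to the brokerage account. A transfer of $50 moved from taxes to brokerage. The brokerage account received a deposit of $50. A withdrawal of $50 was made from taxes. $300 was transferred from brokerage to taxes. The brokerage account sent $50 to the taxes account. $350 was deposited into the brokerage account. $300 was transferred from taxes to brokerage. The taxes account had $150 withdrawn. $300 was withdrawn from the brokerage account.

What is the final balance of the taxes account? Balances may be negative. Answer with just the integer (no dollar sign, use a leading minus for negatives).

Tracking account balances step by step:
Start: brokerage=300, taxes=0
Event 1 (transfer 250 brokerage -> taxes): brokerage: 300 - 250 = 50, taxes: 0 + 250 = 250. Balances: brokerage=50, taxes=250
Event 2 (withdraw 250 from brokerage): brokerage: 50 - 250 = -200. Balances: brokerage=-200, taxes=250
Event 3 (transfer 100 taxes -> brokerage): taxes: 250 - 100 = 150, brokerage: -200 + 100 = -100. Balances: brokerage=-100, taxes=150
Event 4 (transfer 50 taxes -> brokerage): taxes: 150 - 50 = 100, brokerage: -100 + 50 = -50. Balances: brokerage=-50, taxes=100
Event 5 (deposit 50 to brokerage): brokerage: -50 + 50 = 0. Balances: brokerage=0, taxes=100
Event 6 (withdraw 50 from taxes): taxes: 100 - 50 = 50. Balances: brokerage=0, taxes=50
Event 7 (transfer 300 brokerage -> taxes): brokerage: 0 - 300 = -300, taxes: 50 + 300 = 350. Balances: brokerage=-300, taxes=350
Event 8 (transfer 50 brokerage -> taxes): brokerage: -300 - 50 = -350, taxes: 350 + 50 = 400. Balances: brokerage=-350, taxes=400
Event 9 (deposit 350 to brokerage): brokerage: -350 + 350 = 0. Balances: brokerage=0, taxes=400
Event 10 (transfer 300 taxes -> brokerage): taxes: 400 - 300 = 100, brokerage: 0 + 300 = 300. Balances: brokerage=300, taxes=100
Event 11 (withdraw 150 from taxes): taxes: 100 - 150 = -50. Balances: brokerage=300, taxes=-50
Event 12 (withdraw 300 from brokerage): brokerage: 300 - 300 = 0. Balances: brokerage=0, taxes=-50

Final balance of taxes: -50

Answer: -50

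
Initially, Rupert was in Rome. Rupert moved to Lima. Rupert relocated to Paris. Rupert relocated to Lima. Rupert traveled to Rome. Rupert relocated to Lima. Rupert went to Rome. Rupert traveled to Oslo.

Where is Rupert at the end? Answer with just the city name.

Answer: Oslo

Derivation:
Tracking Rupert's location:
Start: Rupert is in Rome.
After move 1: Rome -> Lima. Rupert is in Lima.
After move 2: Lima -> Paris. Rupert is in Paris.
After move 3: Paris -> Lima. Rupert is in Lima.
After move 4: Lima -> Rome. Rupert is in Rome.
After move 5: Rome -> Lima. Rupert is in Lima.
After move 6: Lima -> Rome. Rupert is in Rome.
After move 7: Rome -> Oslo. Rupert is in Oslo.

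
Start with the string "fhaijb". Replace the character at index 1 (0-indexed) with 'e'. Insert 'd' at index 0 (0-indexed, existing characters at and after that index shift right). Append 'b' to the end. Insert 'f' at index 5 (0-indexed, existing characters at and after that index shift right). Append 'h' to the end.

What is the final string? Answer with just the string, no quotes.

Answer: dfeaifjbbh

Derivation:
Applying each edit step by step:
Start: "fhaijb"
Op 1 (replace idx 1: 'h' -> 'e'): "fhaijb" -> "feaijb"
Op 2 (insert 'd' at idx 0): "feaijb" -> "dfeaijb"
Op 3 (append 'b'): "dfeaijb" -> "dfeaijbb"
Op 4 (insert 'f' at idx 5): "dfeaijbb" -> "dfeaifjbb"
Op 5 (append 'h'): "dfeaifjbb" -> "dfeaifjbbh"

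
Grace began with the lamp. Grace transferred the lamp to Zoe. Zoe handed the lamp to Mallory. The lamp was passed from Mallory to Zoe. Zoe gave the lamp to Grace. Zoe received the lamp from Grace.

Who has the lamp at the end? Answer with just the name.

Answer: Zoe

Derivation:
Tracking the lamp through each event:
Start: Grace has the lamp.
After event 1: Zoe has the lamp.
After event 2: Mallory has the lamp.
After event 3: Zoe has the lamp.
After event 4: Grace has the lamp.
After event 5: Zoe has the lamp.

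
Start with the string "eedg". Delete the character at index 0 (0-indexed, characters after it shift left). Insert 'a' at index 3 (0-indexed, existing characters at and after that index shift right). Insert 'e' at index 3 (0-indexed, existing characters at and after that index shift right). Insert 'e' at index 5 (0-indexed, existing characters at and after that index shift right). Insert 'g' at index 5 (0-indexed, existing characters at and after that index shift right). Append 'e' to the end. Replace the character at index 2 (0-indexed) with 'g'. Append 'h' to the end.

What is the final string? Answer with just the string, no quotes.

Applying each edit step by step:
Start: "eedg"
Op 1 (delete idx 0 = 'e'): "eedg" -> "edg"
Op 2 (insert 'a' at idx 3): "edg" -> "edga"
Op 3 (insert 'e' at idx 3): "edga" -> "edgea"
Op 4 (insert 'e' at idx 5): "edgea" -> "edgeae"
Op 5 (insert 'g' at idx 5): "edgeae" -> "edgeage"
Op 6 (append 'e'): "edgeage" -> "edgeagee"
Op 7 (replace idx 2: 'g' -> 'g'): "edgeagee" -> "edgeagee"
Op 8 (append 'h'): "edgeagee" -> "edgeageeh"

Answer: edgeageeh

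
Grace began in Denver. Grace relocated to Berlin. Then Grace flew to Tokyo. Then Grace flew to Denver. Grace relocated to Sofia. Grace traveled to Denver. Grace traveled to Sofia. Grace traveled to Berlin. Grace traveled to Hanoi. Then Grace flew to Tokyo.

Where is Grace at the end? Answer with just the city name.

Answer: Tokyo

Derivation:
Tracking Grace's location:
Start: Grace is in Denver.
After move 1: Denver -> Berlin. Grace is in Berlin.
After move 2: Berlin -> Tokyo. Grace is in Tokyo.
After move 3: Tokyo -> Denver. Grace is in Denver.
After move 4: Denver -> Sofia. Grace is in Sofia.
After move 5: Sofia -> Denver. Grace is in Denver.
After move 6: Denver -> Sofia. Grace is in Sofia.
After move 7: Sofia -> Berlin. Grace is in Berlin.
After move 8: Berlin -> Hanoi. Grace is in Hanoi.
After move 9: Hanoi -> Tokyo. Grace is in Tokyo.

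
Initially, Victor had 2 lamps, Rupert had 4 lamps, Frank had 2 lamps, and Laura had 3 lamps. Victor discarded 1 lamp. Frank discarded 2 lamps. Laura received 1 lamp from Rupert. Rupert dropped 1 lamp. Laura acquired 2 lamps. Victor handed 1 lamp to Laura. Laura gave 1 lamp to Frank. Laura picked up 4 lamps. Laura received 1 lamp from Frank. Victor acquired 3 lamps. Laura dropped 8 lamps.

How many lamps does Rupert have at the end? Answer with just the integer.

Answer: 2

Derivation:
Tracking counts step by step:
Start: Victor=2, Rupert=4, Frank=2, Laura=3
Event 1 (Victor -1): Victor: 2 -> 1. State: Victor=1, Rupert=4, Frank=2, Laura=3
Event 2 (Frank -2): Frank: 2 -> 0. State: Victor=1, Rupert=4, Frank=0, Laura=3
Event 3 (Rupert -> Laura, 1): Rupert: 4 -> 3, Laura: 3 -> 4. State: Victor=1, Rupert=3, Frank=0, Laura=4
Event 4 (Rupert -1): Rupert: 3 -> 2. State: Victor=1, Rupert=2, Frank=0, Laura=4
Event 5 (Laura +2): Laura: 4 -> 6. State: Victor=1, Rupert=2, Frank=0, Laura=6
Event 6 (Victor -> Laura, 1): Victor: 1 -> 0, Laura: 6 -> 7. State: Victor=0, Rupert=2, Frank=0, Laura=7
Event 7 (Laura -> Frank, 1): Laura: 7 -> 6, Frank: 0 -> 1. State: Victor=0, Rupert=2, Frank=1, Laura=6
Event 8 (Laura +4): Laura: 6 -> 10. State: Victor=0, Rupert=2, Frank=1, Laura=10
Event 9 (Frank -> Laura, 1): Frank: 1 -> 0, Laura: 10 -> 11. State: Victor=0, Rupert=2, Frank=0, Laura=11
Event 10 (Victor +3): Victor: 0 -> 3. State: Victor=3, Rupert=2, Frank=0, Laura=11
Event 11 (Laura -8): Laura: 11 -> 3. State: Victor=3, Rupert=2, Frank=0, Laura=3

Rupert's final count: 2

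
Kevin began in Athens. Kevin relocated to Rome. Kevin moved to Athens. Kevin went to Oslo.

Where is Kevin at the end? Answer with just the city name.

Answer: Oslo

Derivation:
Tracking Kevin's location:
Start: Kevin is in Athens.
After move 1: Athens -> Rome. Kevin is in Rome.
After move 2: Rome -> Athens. Kevin is in Athens.
After move 3: Athens -> Oslo. Kevin is in Oslo.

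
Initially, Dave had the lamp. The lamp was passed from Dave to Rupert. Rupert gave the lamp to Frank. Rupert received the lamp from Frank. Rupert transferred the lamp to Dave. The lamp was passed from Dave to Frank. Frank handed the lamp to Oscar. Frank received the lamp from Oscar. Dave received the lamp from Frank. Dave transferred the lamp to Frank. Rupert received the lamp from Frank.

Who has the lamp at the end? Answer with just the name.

Tracking the lamp through each event:
Start: Dave has the lamp.
After event 1: Rupert has the lamp.
After event 2: Frank has the lamp.
After event 3: Rupert has the lamp.
After event 4: Dave has the lamp.
After event 5: Frank has the lamp.
After event 6: Oscar has the lamp.
After event 7: Frank has the lamp.
After event 8: Dave has the lamp.
After event 9: Frank has the lamp.
After event 10: Rupert has the lamp.

Answer: Rupert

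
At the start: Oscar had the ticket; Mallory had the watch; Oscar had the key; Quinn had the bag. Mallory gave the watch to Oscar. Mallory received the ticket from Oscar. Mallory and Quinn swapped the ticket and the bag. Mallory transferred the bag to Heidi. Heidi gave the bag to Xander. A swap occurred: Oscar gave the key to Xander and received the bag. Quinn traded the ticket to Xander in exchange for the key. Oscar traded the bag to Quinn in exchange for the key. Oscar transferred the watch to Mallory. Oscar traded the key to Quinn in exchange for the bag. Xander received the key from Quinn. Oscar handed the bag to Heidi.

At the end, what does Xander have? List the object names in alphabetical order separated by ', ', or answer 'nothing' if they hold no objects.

Answer: key, ticket

Derivation:
Tracking all object holders:
Start: ticket:Oscar, watch:Mallory, key:Oscar, bag:Quinn
Event 1 (give watch: Mallory -> Oscar). State: ticket:Oscar, watch:Oscar, key:Oscar, bag:Quinn
Event 2 (give ticket: Oscar -> Mallory). State: ticket:Mallory, watch:Oscar, key:Oscar, bag:Quinn
Event 3 (swap ticket<->bag: now ticket:Quinn, bag:Mallory). State: ticket:Quinn, watch:Oscar, key:Oscar, bag:Mallory
Event 4 (give bag: Mallory -> Heidi). State: ticket:Quinn, watch:Oscar, key:Oscar, bag:Heidi
Event 5 (give bag: Heidi -> Xander). State: ticket:Quinn, watch:Oscar, key:Oscar, bag:Xander
Event 6 (swap key<->bag: now key:Xander, bag:Oscar). State: ticket:Quinn, watch:Oscar, key:Xander, bag:Oscar
Event 7 (swap ticket<->key: now ticket:Xander, key:Quinn). State: ticket:Xander, watch:Oscar, key:Quinn, bag:Oscar
Event 8 (swap bag<->key: now bag:Quinn, key:Oscar). State: ticket:Xander, watch:Oscar, key:Oscar, bag:Quinn
Event 9 (give watch: Oscar -> Mallory). State: ticket:Xander, watch:Mallory, key:Oscar, bag:Quinn
Event 10 (swap key<->bag: now key:Quinn, bag:Oscar). State: ticket:Xander, watch:Mallory, key:Quinn, bag:Oscar
Event 11 (give key: Quinn -> Xander). State: ticket:Xander, watch:Mallory, key:Xander, bag:Oscar
Event 12 (give bag: Oscar -> Heidi). State: ticket:Xander, watch:Mallory, key:Xander, bag:Heidi

Final state: ticket:Xander, watch:Mallory, key:Xander, bag:Heidi
Xander holds: key, ticket.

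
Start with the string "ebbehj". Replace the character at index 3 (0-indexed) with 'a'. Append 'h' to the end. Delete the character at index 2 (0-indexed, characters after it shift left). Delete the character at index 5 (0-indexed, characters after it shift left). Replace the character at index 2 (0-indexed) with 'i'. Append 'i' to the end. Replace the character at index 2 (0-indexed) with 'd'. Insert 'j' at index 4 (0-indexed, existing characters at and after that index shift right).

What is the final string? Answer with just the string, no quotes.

Applying each edit step by step:
Start: "ebbehj"
Op 1 (replace idx 3: 'e' -> 'a'): "ebbehj" -> "ebbahj"
Op 2 (append 'h'): "ebbahj" -> "ebbahjh"
Op 3 (delete idx 2 = 'b'): "ebbahjh" -> "ebahjh"
Op 4 (delete idx 5 = 'h'): "ebahjh" -> "ebahj"
Op 5 (replace idx 2: 'a' -> 'i'): "ebahj" -> "ebihj"
Op 6 (append 'i'): "ebihj" -> "ebihji"
Op 7 (replace idx 2: 'i' -> 'd'): "ebihji" -> "ebdhji"
Op 8 (insert 'j' at idx 4): "ebdhji" -> "ebdhjji"

Answer: ebdhjji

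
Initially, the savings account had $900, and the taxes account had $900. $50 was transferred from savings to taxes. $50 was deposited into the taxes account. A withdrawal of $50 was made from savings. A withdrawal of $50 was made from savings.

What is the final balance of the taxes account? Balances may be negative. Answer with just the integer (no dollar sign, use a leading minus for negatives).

Tracking account balances step by step:
Start: savings=900, taxes=900
Event 1 (transfer 50 savings -> taxes): savings: 900 - 50 = 850, taxes: 900 + 50 = 950. Balances: savings=850, taxes=950
Event 2 (deposit 50 to taxes): taxes: 950 + 50 = 1000. Balances: savings=850, taxes=1000
Event 3 (withdraw 50 from savings): savings: 850 - 50 = 800. Balances: savings=800, taxes=1000
Event 4 (withdraw 50 from savings): savings: 800 - 50 = 750. Balances: savings=750, taxes=1000

Final balance of taxes: 1000

Answer: 1000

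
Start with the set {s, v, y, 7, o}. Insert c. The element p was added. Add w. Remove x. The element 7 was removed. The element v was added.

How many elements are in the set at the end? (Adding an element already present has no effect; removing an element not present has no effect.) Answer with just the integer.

Tracking the set through each operation:
Start: {7, o, s, v, y}
Event 1 (add c): added. Set: {7, c, o, s, v, y}
Event 2 (add p): added. Set: {7, c, o, p, s, v, y}
Event 3 (add w): added. Set: {7, c, o, p, s, v, w, y}
Event 4 (remove x): not present, no change. Set: {7, c, o, p, s, v, w, y}
Event 5 (remove 7): removed. Set: {c, o, p, s, v, w, y}
Event 6 (add v): already present, no change. Set: {c, o, p, s, v, w, y}

Final set: {c, o, p, s, v, w, y} (size 7)

Answer: 7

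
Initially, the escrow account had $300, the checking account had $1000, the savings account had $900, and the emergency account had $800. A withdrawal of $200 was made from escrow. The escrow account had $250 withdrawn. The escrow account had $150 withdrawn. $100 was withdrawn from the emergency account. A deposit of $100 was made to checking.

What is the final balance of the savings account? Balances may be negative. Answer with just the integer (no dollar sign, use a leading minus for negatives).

Tracking account balances step by step:
Start: escrow=300, checking=1000, savings=900, emergency=800
Event 1 (withdraw 200 from escrow): escrow: 300 - 200 = 100. Balances: escrow=100, checking=1000, savings=900, emergency=800
Event 2 (withdraw 250 from escrow): escrow: 100 - 250 = -150. Balances: escrow=-150, checking=1000, savings=900, emergency=800
Event 3 (withdraw 150 from escrow): escrow: -150 - 150 = -300. Balances: escrow=-300, checking=1000, savings=900, emergency=800
Event 4 (withdraw 100 from emergency): emergency: 800 - 100 = 700. Balances: escrow=-300, checking=1000, savings=900, emergency=700
Event 5 (deposit 100 to checking): checking: 1000 + 100 = 1100. Balances: escrow=-300, checking=1100, savings=900, emergency=700

Final balance of savings: 900

Answer: 900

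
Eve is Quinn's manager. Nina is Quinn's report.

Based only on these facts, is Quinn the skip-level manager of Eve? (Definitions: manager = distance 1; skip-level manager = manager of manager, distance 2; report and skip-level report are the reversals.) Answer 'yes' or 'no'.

Answer: no

Derivation:
Reconstructing the manager chain from the given facts:
  Eve -> Quinn -> Nina
(each arrow means 'manager of the next')
Positions in the chain (0 = top):
  position of Eve: 0
  position of Quinn: 1
  position of Nina: 2

Quinn is at position 1, Eve is at position 0; signed distance (j - i) = -1.
'skip-level manager' requires j - i = 2. Actual distance is -1, so the relation does NOT hold.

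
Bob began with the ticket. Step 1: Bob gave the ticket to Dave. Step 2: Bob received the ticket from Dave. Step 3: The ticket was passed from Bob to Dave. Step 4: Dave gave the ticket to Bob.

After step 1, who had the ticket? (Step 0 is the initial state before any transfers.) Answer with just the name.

Answer: Dave

Derivation:
Tracking the ticket holder through step 1:
After step 0 (start): Bob
After step 1: Dave

At step 1, the holder is Dave.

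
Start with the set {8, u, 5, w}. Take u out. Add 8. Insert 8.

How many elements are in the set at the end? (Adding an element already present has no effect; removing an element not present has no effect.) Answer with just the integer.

Answer: 3

Derivation:
Tracking the set through each operation:
Start: {5, 8, u, w}
Event 1 (remove u): removed. Set: {5, 8, w}
Event 2 (add 8): already present, no change. Set: {5, 8, w}
Event 3 (add 8): already present, no change. Set: {5, 8, w}

Final set: {5, 8, w} (size 3)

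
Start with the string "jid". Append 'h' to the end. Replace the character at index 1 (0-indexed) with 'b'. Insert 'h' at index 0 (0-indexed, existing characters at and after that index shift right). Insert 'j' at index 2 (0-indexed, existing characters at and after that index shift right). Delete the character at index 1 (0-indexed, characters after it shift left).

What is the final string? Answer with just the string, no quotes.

Answer: hjbdh

Derivation:
Applying each edit step by step:
Start: "jid"
Op 1 (append 'h'): "jid" -> "jidh"
Op 2 (replace idx 1: 'i' -> 'b'): "jidh" -> "jbdh"
Op 3 (insert 'h' at idx 0): "jbdh" -> "hjbdh"
Op 4 (insert 'j' at idx 2): "hjbdh" -> "hjjbdh"
Op 5 (delete idx 1 = 'j'): "hjjbdh" -> "hjbdh"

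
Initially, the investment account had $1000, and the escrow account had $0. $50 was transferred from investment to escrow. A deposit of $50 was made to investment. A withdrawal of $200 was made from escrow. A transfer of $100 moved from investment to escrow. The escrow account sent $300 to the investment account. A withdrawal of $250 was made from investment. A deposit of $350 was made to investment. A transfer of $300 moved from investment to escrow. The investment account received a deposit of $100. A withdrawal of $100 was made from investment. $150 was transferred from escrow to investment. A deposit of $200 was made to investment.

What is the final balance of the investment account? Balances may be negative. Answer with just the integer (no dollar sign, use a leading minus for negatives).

Answer: 1350

Derivation:
Tracking account balances step by step:
Start: investment=1000, escrow=0
Event 1 (transfer 50 investment -> escrow): investment: 1000 - 50 = 950, escrow: 0 + 50 = 50. Balances: investment=950, escrow=50
Event 2 (deposit 50 to investment): investment: 950 + 50 = 1000. Balances: investment=1000, escrow=50
Event 3 (withdraw 200 from escrow): escrow: 50 - 200 = -150. Balances: investment=1000, escrow=-150
Event 4 (transfer 100 investment -> escrow): investment: 1000 - 100 = 900, escrow: -150 + 100 = -50. Balances: investment=900, escrow=-50
Event 5 (transfer 300 escrow -> investment): escrow: -50 - 300 = -350, investment: 900 + 300 = 1200. Balances: investment=1200, escrow=-350
Event 6 (withdraw 250 from investment): investment: 1200 - 250 = 950. Balances: investment=950, escrow=-350
Event 7 (deposit 350 to investment): investment: 950 + 350 = 1300. Balances: investment=1300, escrow=-350
Event 8 (transfer 300 investment -> escrow): investment: 1300 - 300 = 1000, escrow: -350 + 300 = -50. Balances: investment=1000, escrow=-50
Event 9 (deposit 100 to investment): investment: 1000 + 100 = 1100. Balances: investment=1100, escrow=-50
Event 10 (withdraw 100 from investment): investment: 1100 - 100 = 1000. Balances: investment=1000, escrow=-50
Event 11 (transfer 150 escrow -> investment): escrow: -50 - 150 = -200, investment: 1000 + 150 = 1150. Balances: investment=1150, escrow=-200
Event 12 (deposit 200 to investment): investment: 1150 + 200 = 1350. Balances: investment=1350, escrow=-200

Final balance of investment: 1350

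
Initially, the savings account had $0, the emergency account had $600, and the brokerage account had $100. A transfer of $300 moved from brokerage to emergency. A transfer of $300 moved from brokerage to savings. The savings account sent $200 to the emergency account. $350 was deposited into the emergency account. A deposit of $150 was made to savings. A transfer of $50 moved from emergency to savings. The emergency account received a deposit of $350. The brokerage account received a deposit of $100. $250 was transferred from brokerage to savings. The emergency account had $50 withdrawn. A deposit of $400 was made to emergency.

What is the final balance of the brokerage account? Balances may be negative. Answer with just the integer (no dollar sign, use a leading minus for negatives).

Tracking account balances step by step:
Start: savings=0, emergency=600, brokerage=100
Event 1 (transfer 300 brokerage -> emergency): brokerage: 100 - 300 = -200, emergency: 600 + 300 = 900. Balances: savings=0, emergency=900, brokerage=-200
Event 2 (transfer 300 brokerage -> savings): brokerage: -200 - 300 = -500, savings: 0 + 300 = 300. Balances: savings=300, emergency=900, brokerage=-500
Event 3 (transfer 200 savings -> emergency): savings: 300 - 200 = 100, emergency: 900 + 200 = 1100. Balances: savings=100, emergency=1100, brokerage=-500
Event 4 (deposit 350 to emergency): emergency: 1100 + 350 = 1450. Balances: savings=100, emergency=1450, brokerage=-500
Event 5 (deposit 150 to savings): savings: 100 + 150 = 250. Balances: savings=250, emergency=1450, brokerage=-500
Event 6 (transfer 50 emergency -> savings): emergency: 1450 - 50 = 1400, savings: 250 + 50 = 300. Balances: savings=300, emergency=1400, brokerage=-500
Event 7 (deposit 350 to emergency): emergency: 1400 + 350 = 1750. Balances: savings=300, emergency=1750, brokerage=-500
Event 8 (deposit 100 to brokerage): brokerage: -500 + 100 = -400. Balances: savings=300, emergency=1750, brokerage=-400
Event 9 (transfer 250 brokerage -> savings): brokerage: -400 - 250 = -650, savings: 300 + 250 = 550. Balances: savings=550, emergency=1750, brokerage=-650
Event 10 (withdraw 50 from emergency): emergency: 1750 - 50 = 1700. Balances: savings=550, emergency=1700, brokerage=-650
Event 11 (deposit 400 to emergency): emergency: 1700 + 400 = 2100. Balances: savings=550, emergency=2100, brokerage=-650

Final balance of brokerage: -650

Answer: -650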